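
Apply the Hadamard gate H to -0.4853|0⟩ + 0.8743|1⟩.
0.2751|0⟩ - 0.9614|1⟩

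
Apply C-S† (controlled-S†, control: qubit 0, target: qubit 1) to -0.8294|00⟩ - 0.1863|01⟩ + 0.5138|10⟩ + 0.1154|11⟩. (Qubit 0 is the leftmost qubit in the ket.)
-0.8294|00⟩ - 0.1863|01⟩ + 0.5138|10⟩ - 0.1154i|11⟩

C-S† leaves the control-|0⟩ kets |00⟩, |01⟩ unchanged and applies S† to qubit 1 on the control-|1⟩ pair (|10⟩, |11⟩).
S† = [[1, 0], [0, -i]].
With a = amp(|10⟩) = 0.5138 and b = amp(|11⟩) = 0.1154:
new amp(|10⟩) = (1)·a = 0.5138
new amp(|11⟩) = (-i)·b = -0.1154i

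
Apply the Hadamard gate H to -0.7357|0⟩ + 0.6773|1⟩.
-0.0413|0⟩ - 0.9991|1⟩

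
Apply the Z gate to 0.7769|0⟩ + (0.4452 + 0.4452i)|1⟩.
0.7769|0⟩ + (-0.4452 - 0.4452i)|1⟩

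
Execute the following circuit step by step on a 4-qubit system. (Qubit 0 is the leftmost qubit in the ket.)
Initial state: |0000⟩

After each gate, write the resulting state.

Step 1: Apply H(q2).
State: 1/√2|0000⟩ + 1/√2|0010⟩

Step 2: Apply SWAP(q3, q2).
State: 1/√2|0000⟩ + 1/√2|0001⟩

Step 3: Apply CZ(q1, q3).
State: 1/√2|0000⟩ + 1/√2|0001⟩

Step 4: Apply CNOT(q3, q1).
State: 1/√2|0000⟩ + 1/√2|0101⟩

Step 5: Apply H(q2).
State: 1/2|0000⟩ + 1/2|0010⟩ + 1/2|0101⟩ + 1/2|0111⟩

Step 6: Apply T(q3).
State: 1/2|0000⟩ + 1/2|0010⟩ + (1/√8 + (1/√8)i)|0101⟩ + (1/√8 + (1/√8)i)|0111⟩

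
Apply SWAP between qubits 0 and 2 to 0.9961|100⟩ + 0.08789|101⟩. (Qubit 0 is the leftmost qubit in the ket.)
0.9961|001⟩ + 0.08789|101⟩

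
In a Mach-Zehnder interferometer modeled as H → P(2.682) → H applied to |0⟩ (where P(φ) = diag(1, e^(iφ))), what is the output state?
(0.05188 + 0.2218i)|0⟩ + (0.9481 - 0.2218i)|1⟩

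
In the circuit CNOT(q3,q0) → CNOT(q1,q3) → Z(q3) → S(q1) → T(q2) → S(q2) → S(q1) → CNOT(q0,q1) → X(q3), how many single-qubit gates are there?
6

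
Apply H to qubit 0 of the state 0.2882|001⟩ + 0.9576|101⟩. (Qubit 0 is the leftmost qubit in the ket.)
0.8809|001⟩ - 0.4733|101⟩

H on qubit 0 mixes each pair of kets that differ only in qubit 0: amplitudes (a, b) of (|…0…⟩, |…1…⟩) become ((a + b)/√2, (a − b)/√2). Kets absent from the input have amplitude 0.
(|001⟩, |101⟩): (a, b) = (0.2882, 0.9576) → (0.8809, -0.4733)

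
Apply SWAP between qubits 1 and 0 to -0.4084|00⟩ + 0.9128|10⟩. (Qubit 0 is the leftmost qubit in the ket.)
-0.4084|00⟩ + 0.9128|01⟩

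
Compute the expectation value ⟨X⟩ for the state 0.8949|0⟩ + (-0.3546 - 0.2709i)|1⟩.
-0.6347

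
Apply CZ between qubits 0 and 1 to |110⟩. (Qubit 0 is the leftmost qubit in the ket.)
-|110⟩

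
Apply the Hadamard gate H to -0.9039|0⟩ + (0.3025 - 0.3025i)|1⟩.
(-0.4253 - 0.2139i)|0⟩ + (-0.8531 + 0.2139i)|1⟩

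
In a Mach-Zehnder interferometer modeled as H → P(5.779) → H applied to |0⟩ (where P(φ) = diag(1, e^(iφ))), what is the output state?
(0.9378 - 0.2415i)|0⟩ + (0.06222 + 0.2415i)|1⟩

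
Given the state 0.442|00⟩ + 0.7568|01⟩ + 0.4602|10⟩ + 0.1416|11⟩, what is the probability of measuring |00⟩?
0.1954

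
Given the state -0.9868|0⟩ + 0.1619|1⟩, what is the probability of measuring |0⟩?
0.9738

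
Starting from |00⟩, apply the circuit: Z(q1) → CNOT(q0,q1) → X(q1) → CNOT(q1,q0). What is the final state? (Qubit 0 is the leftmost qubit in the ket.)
|11⟩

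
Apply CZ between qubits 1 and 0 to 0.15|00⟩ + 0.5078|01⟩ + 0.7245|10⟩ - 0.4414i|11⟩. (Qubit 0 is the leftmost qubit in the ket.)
0.15|00⟩ + 0.5078|01⟩ + 0.7245|10⟩ + 0.4414i|11⟩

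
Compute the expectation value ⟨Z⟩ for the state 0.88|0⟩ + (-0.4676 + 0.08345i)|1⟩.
0.5488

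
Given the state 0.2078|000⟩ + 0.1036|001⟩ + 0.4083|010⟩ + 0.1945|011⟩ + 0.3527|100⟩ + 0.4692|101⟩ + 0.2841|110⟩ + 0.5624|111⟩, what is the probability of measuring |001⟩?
0.01073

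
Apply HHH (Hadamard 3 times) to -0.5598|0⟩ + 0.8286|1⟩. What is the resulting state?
0.1901|0⟩ - 0.9817|1⟩

H² = I, so H^3 = H: a single Hadamard. With (a, b) = (-0.5598, 0.8286), H gives ((a + b)/√2, (a − b)/√2) = (0.1901, -0.9817).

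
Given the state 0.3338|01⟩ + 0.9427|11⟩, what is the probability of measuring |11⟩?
0.8887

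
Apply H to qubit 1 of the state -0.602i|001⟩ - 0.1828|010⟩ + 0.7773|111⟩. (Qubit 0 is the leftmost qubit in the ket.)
-0.1293|000⟩ - 0.4257i|001⟩ + 0.1293|010⟩ - 0.4257i|011⟩ + 0.5496|101⟩ - 0.5496|111⟩

H on qubit 1 mixes each pair of kets that differ only in qubit 1: amplitudes (a, b) of (|…0…⟩, |…1…⟩) become ((a + b)/√2, (a − b)/√2). Kets absent from the input have amplitude 0.
(|000⟩, |010⟩): (a, b) = (0, -0.1828) → (-0.1293, 0.1293)
(|001⟩, |011⟩): (a, b) = (-0.602i, 0) → (-0.4257i, -0.4257i)
(|101⟩, |111⟩): (a, b) = (0, 0.7773) → (0.5496, -0.5496)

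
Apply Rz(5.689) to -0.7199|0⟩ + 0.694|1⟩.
(0.6884 + 0.2107i)|0⟩ + (-0.6636 + 0.2032i)|1⟩

Rz(5.689) = [[e^(−iθ/2), 0], [0, e^(iθ/2)]] with e^(±iθ/2) = cos(θ/2) ± i·sin(θ/2); θ = 5.689, cos(θ/2) ≈ -0.956192, sin(θ/2) ≈ 0.292741.
With a = amp(|0⟩) = -0.7199 and b = amp(|1⟩) = 0.694:
new amp(|0⟩) = (-0.956192 - 0.292741i)·a = (0.6884 + 0.2107i)
new amp(|1⟩) = (-0.956192 + 0.292741i)·b = (-0.6636 + 0.2032i)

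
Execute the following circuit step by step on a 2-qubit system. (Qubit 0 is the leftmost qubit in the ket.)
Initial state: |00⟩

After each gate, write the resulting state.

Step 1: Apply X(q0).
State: |10⟩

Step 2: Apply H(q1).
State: 1/√2|10⟩ + 1/√2|11⟩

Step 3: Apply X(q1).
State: 1/√2|10⟩ + 1/√2|11⟩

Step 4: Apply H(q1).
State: |10⟩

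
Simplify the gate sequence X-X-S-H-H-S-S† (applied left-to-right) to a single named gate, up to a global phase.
S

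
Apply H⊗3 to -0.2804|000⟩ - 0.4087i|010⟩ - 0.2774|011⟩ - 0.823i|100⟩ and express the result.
(-0.1972 - 0.4355i)|000⟩ + (-0.001061 - 0.4355i)|001⟩ + (-0.001061 - 0.1465i)|010⟩ + (-0.1972 - 0.1465i)|011⟩ + (-0.1972 + 0.1465i)|100⟩ + (-0.001061 + 0.1465i)|101⟩ + (-0.001061 + 0.4355i)|110⟩ + (-0.1972 + 0.4355i)|111⟩

H⊗3 gives amp(|y⟩) = (1/2√2) Σ_x (−1)^(x·y) amp(|x⟩), where x·y is the number of positions in which both x and y have a 1.
|000⟩: (-0.2804 - 0.4087i - 0.2774 - 0.823i)/(2√2) = (-0.1972 - 0.4355i)
|001⟩: (-0.2804 - 0.4087i + 0.2774 - 0.823i)/(2√2) = (-0.001061 - 0.4355i)
|010⟩: (-0.2804 + 0.4087i + 0.2774 - 0.823i)/(2√2) = (-0.001061 - 0.1465i)
|011⟩: (-0.2804 + 0.4087i - 0.2774 - 0.823i)/(2√2) = (-0.1972 - 0.1465i)
|100⟩: (-0.2804 - 0.4087i - 0.2774 + 0.823i)/(2√2) = (-0.1972 + 0.1465i)
|101⟩: (-0.2804 - 0.4087i + 0.2774 + 0.823i)/(2√2) = (-0.001061 + 0.1465i)
|110⟩: (-0.2804 + 0.4087i + 0.2774 + 0.823i)/(2√2) = (-0.001061 + 0.4355i)
|111⟩: (-0.2804 + 0.4087i - 0.2774 + 0.823i)/(2√2) = (-0.1972 + 0.4355i)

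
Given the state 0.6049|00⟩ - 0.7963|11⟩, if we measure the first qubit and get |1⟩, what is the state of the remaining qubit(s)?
-|1⟩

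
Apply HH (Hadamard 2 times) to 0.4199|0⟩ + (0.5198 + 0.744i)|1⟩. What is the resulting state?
0.4199|0⟩ + (0.5198 + 0.744i)|1⟩

H² = I, so an even number of Hadamards cancels: H^2 = I and the state is unchanged.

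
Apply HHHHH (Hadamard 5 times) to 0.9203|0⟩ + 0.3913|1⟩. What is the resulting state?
0.9274|0⟩ + 0.3741|1⟩

H² = I, so H^5 = H: a single Hadamard. With (a, b) = (0.9203, 0.3913), H gives ((a + b)/√2, (a − b)/√2) = (0.9274, 0.3741).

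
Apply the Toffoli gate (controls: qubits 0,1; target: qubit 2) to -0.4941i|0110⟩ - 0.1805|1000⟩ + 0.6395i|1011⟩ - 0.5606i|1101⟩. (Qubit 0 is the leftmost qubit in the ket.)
-0.4941i|0110⟩ - 0.1805|1000⟩ + 0.6395i|1011⟩ - 0.5606i|1111⟩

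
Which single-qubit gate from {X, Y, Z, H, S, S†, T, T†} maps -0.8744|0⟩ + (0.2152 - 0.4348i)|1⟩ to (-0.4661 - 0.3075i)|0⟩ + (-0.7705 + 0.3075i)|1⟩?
H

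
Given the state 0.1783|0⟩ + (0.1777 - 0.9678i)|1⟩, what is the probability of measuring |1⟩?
0.9682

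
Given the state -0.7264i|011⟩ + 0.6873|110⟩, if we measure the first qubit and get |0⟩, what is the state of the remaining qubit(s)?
-i|11⟩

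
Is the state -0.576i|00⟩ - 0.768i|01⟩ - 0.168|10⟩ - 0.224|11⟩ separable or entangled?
Separable

Writing the state as a|00⟩ + b|01⟩ + c|10⟩ + d|11⟩, it is a product state iff ad − bc = 0.
Here (a, b, c, d) = (-0.576i, -0.768i, -0.168, -0.224): ad − bc = (-0.576i)(-0.224) − (-0.768i)(-0.168) = 0, so the state is separable.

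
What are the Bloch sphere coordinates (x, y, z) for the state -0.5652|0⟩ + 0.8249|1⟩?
(-0.9325, 0, -0.361)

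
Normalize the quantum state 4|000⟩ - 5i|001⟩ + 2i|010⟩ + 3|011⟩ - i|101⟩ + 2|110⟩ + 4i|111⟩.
0.4619|000⟩ - (1/√3)i|001⟩ + 0.2309i|010⟩ + 0.3464|011⟩ - 0.1155i|101⟩ + 0.2309|110⟩ + 0.4619i|111⟩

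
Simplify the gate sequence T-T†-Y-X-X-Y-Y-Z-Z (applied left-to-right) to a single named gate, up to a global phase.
Y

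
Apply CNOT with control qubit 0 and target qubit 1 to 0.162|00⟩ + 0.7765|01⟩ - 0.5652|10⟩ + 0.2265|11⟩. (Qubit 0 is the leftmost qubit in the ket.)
0.162|00⟩ + 0.7765|01⟩ + 0.2265|10⟩ - 0.5652|11⟩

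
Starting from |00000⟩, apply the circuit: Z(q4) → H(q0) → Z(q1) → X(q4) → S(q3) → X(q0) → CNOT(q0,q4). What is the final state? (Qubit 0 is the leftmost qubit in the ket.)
1/√2|00001⟩ + 1/√2|10000⟩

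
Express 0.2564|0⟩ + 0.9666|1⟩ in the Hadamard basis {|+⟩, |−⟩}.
0.8648|+⟩ - 0.5022|−⟩

With |ψ⟩ = α|0⟩ + β|1⟩, the Hadamard-basis coefficients are ⟨+|ψ⟩ = (α + β)/√2 and ⟨−|ψ⟩ = (α − β)/√2.
Here α = 0.2564, β = 0.9666: (α + β)/√2 = 0.8648, (α − β)/√2 = -0.5022.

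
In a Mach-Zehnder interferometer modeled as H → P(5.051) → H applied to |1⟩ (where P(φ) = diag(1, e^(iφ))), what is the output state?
(0.3339 + 0.4716i)|0⟩ + (0.6661 - 0.4716i)|1⟩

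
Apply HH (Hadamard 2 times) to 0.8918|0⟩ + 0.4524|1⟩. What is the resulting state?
0.8918|0⟩ + 0.4524|1⟩

H² = I, so an even number of Hadamards cancels: H^2 = I and the state is unchanged.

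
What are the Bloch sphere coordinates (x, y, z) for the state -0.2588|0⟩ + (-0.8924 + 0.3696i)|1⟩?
(0.4619, -0.1913, -0.866)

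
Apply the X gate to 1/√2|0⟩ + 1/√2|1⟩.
1/√2|0⟩ + 1/√2|1⟩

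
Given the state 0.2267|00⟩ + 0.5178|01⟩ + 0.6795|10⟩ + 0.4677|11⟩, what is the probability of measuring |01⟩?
0.2681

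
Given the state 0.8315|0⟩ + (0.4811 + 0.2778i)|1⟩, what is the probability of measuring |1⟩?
0.3086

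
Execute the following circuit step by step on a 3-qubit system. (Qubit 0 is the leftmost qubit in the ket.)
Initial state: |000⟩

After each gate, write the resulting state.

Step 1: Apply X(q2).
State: |001⟩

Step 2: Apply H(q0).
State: 1/√2|001⟩ + 1/√2|101⟩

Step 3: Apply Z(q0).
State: 1/√2|001⟩ - 1/√2|101⟩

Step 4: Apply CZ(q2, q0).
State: 1/√2|001⟩ + 1/√2|101⟩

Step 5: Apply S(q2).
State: (1/√2)i|001⟩ + (1/√2)i|101⟩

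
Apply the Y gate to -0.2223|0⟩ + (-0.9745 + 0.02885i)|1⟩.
(0.02885 + 0.9745i)|0⟩ - 0.2223i|1⟩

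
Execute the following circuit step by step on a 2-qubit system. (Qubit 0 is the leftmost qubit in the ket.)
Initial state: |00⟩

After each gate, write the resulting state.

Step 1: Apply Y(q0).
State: i|10⟩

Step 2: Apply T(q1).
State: i|10⟩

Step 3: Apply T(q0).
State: (-1/√2 + (1/√2)i)|10⟩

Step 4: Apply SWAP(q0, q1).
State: (-1/√2 + (1/√2)i)|01⟩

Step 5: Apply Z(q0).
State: (-1/√2 + (1/√2)i)|01⟩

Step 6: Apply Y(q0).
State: (-1/√2 - (1/√2)i)|11⟩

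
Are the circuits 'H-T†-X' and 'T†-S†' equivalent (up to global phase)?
No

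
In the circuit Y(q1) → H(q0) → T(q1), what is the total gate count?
3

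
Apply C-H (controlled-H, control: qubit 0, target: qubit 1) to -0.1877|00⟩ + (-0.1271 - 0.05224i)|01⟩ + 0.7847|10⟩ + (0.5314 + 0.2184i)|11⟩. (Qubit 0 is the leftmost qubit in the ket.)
-0.1877|00⟩ + (-0.1271 - 0.05224i)|01⟩ + (0.9306 + 0.1544i)|10⟩ + (0.1791 - 0.1544i)|11⟩

C-H leaves the control-|0⟩ kets |00⟩, |01⟩ unchanged and applies H to qubit 1 on the control-|1⟩ pair (|10⟩, |11⟩).
H = [[1/√2, 1/√2], [1/√2, -1/√2]].
With a = amp(|10⟩) = 0.7847 and b = amp(|11⟩) = (0.5314 + 0.2184i):
new amp(|10⟩) = (1/√2)·a + (1/√2)·b = (0.9306 + 0.1544i)
new amp(|11⟩) = (1/√2)·a + (-1/√2)·b = (0.1791 - 0.1544i)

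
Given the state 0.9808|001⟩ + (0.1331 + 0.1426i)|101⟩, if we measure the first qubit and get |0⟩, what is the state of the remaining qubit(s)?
|01⟩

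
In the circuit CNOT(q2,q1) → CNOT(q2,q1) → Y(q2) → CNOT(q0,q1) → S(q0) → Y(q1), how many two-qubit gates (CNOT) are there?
3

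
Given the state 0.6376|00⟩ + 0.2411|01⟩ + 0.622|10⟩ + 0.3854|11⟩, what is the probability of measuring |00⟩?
0.4065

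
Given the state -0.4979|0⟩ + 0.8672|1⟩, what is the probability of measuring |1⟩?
0.752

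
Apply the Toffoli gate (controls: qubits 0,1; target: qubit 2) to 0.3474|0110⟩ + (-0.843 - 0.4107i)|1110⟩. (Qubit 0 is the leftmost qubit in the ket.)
0.3474|0110⟩ + (-0.843 - 0.4107i)|1100⟩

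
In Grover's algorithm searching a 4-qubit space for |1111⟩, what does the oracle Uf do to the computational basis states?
Uf|x⟩ = -|x⟩ if x = 1111, else |x⟩ (phase flip on target)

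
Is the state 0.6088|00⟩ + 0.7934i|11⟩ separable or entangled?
Entangled

Writing the state as a|00⟩ + b|01⟩ + c|10⟩ + d|11⟩, it is a product state iff ad − bc = 0.
Here (a, b, c, d) = (0.6088, 0, 0, 0.7934i): ad − bc = (0.6088)(0.7934i) − (0)(0) = 0.483i ≠ 0, so the state is entangled.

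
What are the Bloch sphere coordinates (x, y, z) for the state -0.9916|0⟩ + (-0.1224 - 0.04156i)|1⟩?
(0.2427, 0.08242, 0.9666)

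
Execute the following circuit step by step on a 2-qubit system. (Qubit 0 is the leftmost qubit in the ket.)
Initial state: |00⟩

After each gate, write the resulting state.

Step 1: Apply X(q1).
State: |01⟩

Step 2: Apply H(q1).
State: 1/√2|00⟩ - 1/√2|01⟩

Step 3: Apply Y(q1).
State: (1/√2)i|00⟩ + (1/√2)i|01⟩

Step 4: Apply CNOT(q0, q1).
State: (1/√2)i|00⟩ + (1/√2)i|01⟩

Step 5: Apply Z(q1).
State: (1/√2)i|00⟩ - (1/√2)i|01⟩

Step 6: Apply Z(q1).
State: (1/√2)i|00⟩ + (1/√2)i|01⟩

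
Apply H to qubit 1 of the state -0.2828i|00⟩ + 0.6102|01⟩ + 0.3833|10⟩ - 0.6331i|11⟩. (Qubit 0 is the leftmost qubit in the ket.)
(0.4315 - 0.2i)|00⟩ + (-0.4315 - 0.2i)|01⟩ + (0.271 - 0.4477i)|10⟩ + (0.271 + 0.4477i)|11⟩

H on qubit 1 mixes each pair of kets that differ only in qubit 1: amplitudes (a, b) of (|…0…⟩, |…1…⟩) become ((a + b)/√2, (a − b)/√2). Kets absent from the input have amplitude 0.
(|00⟩, |01⟩): (a, b) = (-0.2828i, 0.6102) → ((0.4315 - 0.2i), (-0.4315 - 0.2i))
(|10⟩, |11⟩): (a, b) = (0.3833, -0.6331i) → ((0.271 - 0.4477i), (0.271 + 0.4477i))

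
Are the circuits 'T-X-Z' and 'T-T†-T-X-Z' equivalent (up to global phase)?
Yes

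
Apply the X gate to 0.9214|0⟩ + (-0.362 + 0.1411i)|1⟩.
(-0.362 + 0.1411i)|0⟩ + 0.9214|1⟩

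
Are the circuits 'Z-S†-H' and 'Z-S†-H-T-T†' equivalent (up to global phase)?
Yes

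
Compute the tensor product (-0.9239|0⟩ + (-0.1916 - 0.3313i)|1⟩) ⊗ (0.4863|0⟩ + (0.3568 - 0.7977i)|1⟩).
-0.4493|00⟩ + (-0.3296 + 0.737i)|01⟩ + (-0.09318 - 0.1611i)|10⟩ + (-0.3326 + 0.03463i)|11⟩

amp(|b₁b₂…⟩) = product of the factor amplitudes for bits b₁, b₂, …; only kets whose every factor amplitude is nonzero survive.
|00⟩: (-0.9239)(0.4863) = -0.4493
|01⟩: (-0.9239)(0.3568 - 0.7977i) = (-0.3296 + 0.737i)
|10⟩: (-0.1916 - 0.3313i)(0.4863) = (-0.09318 - 0.1611i)
|11⟩: (-0.1916 - 0.3313i)(0.3568 - 0.7977i) = (-0.3326 + 0.03463i)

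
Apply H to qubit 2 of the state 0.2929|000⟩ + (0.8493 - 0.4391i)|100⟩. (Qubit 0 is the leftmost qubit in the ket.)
0.2071|000⟩ + 0.2071|001⟩ + (0.6005 - 0.3105i)|100⟩ + (0.6005 - 0.3105i)|101⟩

H on qubit 2 mixes each pair of kets that differ only in qubit 2: amplitudes (a, b) of (|…0…⟩, |…1…⟩) become ((a + b)/√2, (a − b)/√2). Kets absent from the input have amplitude 0.
(|000⟩, |001⟩): (a, b) = (0.2929, 0) → (0.2071, 0.2071)
(|100⟩, |101⟩): (a, b) = ((0.8493 - 0.4391i), 0) → ((0.6005 - 0.3105i), (0.6005 - 0.3105i))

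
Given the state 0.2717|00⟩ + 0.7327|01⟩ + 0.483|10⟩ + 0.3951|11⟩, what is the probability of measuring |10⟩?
0.2333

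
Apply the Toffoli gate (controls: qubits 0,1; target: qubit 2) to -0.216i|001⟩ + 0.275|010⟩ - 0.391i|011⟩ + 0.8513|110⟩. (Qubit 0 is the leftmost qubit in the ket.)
-0.216i|001⟩ + 0.275|010⟩ - 0.391i|011⟩ + 0.8513|111⟩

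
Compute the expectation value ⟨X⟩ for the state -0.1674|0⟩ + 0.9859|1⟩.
-0.3301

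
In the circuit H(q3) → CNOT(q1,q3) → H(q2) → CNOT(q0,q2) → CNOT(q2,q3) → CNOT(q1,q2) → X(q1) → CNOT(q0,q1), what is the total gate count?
8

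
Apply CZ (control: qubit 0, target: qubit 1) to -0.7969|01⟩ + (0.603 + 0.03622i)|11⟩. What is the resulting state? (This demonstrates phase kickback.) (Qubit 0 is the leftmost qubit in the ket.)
-0.7969|01⟩ + (-0.603 - 0.03622i)|11⟩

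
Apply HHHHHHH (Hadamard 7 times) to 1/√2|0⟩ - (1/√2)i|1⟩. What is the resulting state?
(1/2 - (1/2)i)|0⟩ + (1/2 + (1/2)i)|1⟩

H² = I, so H^7 = H: a single Hadamard. With (a, b) = (1/√2, -(1/√2)i), H gives ((a + b)/√2, (a − b)/√2) = ((1/2 - (1/2)i), (1/2 + (1/2)i)).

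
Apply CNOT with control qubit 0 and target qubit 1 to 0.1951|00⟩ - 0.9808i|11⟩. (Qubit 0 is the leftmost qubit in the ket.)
0.1951|00⟩ - 0.9808i|10⟩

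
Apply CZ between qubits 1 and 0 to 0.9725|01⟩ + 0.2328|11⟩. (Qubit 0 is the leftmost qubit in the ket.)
0.9725|01⟩ - 0.2328|11⟩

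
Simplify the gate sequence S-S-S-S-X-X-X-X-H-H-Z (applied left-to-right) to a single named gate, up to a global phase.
Z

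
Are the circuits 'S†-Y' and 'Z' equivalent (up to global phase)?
No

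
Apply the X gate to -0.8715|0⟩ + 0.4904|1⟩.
0.4904|0⟩ - 0.8715|1⟩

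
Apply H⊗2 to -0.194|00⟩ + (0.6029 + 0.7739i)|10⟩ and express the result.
(0.2045 + 0.387i)|00⟩ + (0.2045 + 0.387i)|01⟩ + (-0.3985 - 0.387i)|10⟩ + (-0.3985 - 0.387i)|11⟩

H⊗2 gives amp(|y⟩) = (1/2) Σ_x (−1)^(x·y) amp(|x⟩), where x·y is the number of positions in which both x and y have a 1.
|00⟩: (-0.194 + (0.6029 + 0.7739i))/2 = (0.2045 + 0.387i)
|01⟩: (-0.194 + (0.6029 + 0.7739i))/2 = (0.2045 + 0.387i)
|10⟩: (-0.194 - (0.6029 + 0.7739i))/2 = (-0.3985 - 0.387i)
|11⟩: (-0.194 - (0.6029 + 0.7739i))/2 = (-0.3985 - 0.387i)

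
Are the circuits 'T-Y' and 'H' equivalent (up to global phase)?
No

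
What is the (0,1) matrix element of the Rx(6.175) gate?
-0.05407i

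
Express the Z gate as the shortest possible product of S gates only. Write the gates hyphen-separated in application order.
S-S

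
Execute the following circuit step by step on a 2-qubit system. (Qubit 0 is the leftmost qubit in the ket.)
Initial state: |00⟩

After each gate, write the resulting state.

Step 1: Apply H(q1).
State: 1/√2|00⟩ + 1/√2|01⟩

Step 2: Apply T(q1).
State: 1/√2|00⟩ + (1/2 + (1/2)i)|01⟩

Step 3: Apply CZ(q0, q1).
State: 1/√2|00⟩ + (1/2 + (1/2)i)|01⟩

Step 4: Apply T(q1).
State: 1/√2|00⟩ + (1/√2)i|01⟩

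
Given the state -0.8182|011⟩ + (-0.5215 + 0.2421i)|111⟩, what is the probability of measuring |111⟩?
0.3306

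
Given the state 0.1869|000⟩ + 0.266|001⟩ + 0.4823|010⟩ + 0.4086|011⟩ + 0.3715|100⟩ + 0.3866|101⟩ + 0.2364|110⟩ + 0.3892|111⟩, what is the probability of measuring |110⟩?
0.05588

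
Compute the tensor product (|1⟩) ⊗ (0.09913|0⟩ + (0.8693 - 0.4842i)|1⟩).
0.09913|10⟩ + (0.8693 - 0.4842i)|11⟩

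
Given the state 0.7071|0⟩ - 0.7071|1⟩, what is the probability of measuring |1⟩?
0.5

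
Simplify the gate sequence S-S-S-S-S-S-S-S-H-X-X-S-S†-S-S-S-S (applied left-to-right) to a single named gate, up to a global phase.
H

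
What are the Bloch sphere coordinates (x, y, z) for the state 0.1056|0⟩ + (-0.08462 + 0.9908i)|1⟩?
(-0.01787, 0.2093, -0.9777)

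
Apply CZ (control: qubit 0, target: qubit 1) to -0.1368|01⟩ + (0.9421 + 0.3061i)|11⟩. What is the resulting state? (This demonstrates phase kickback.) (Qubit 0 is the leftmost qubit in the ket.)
-0.1368|01⟩ + (-0.9421 - 0.3061i)|11⟩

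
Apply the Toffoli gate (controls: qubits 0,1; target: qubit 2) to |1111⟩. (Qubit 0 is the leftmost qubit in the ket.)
|1101⟩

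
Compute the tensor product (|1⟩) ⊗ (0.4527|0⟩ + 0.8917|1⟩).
0.4527|10⟩ + 0.8917|11⟩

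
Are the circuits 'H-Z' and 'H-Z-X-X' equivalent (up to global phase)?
Yes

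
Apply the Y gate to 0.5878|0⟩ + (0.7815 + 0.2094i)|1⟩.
(0.2094 - 0.7815i)|0⟩ + 0.5878i|1⟩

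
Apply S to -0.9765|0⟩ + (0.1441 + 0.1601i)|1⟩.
-0.9765|0⟩ + (-0.1601 + 0.1441i)|1⟩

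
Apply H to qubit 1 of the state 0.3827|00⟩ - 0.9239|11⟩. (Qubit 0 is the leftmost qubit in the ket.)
0.2706|00⟩ + 0.2706|01⟩ - 0.6533|10⟩ + 0.6533|11⟩

H on qubit 1 mixes each pair of kets that differ only in qubit 1: amplitudes (a, b) of (|…0…⟩, |…1…⟩) become ((a + b)/√2, (a − b)/√2). Kets absent from the input have amplitude 0.
(|00⟩, |01⟩): (a, b) = (0.3827, 0) → (0.2706, 0.2706)
(|10⟩, |11⟩): (a, b) = (0, -0.9239) → (-0.6533, 0.6533)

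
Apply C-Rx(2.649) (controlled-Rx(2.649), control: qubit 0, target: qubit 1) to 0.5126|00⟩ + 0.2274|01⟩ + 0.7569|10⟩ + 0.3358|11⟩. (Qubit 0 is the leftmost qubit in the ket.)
0.5126|00⟩ + 0.2274|01⟩ + (0.1845 - 0.3257i)|10⟩ + (0.08187 - 0.7341i)|11⟩

C-Rx(2.649) leaves the control-|0⟩ kets |00⟩, |01⟩ unchanged and applies Rx(2.649) to qubit 1 on the control-|1⟩ pair (|10⟩, |11⟩).
Rx(2.649) = [[cos(θ/2), −i·sin(θ/2)], [−i·sin(θ/2), cos(θ/2)]]; θ = 2.649, cos(θ/2) ≈ 0.243814, sin(θ/2) ≈ 0.969822.
With a = amp(|10⟩) = 0.7569 and b = amp(|11⟩) = 0.3358:
new amp(|10⟩) = (0.243814)·a + (-0.969822i)·b = (0.1845 - 0.3257i)
new amp(|11⟩) = (-0.969822i)·a + (0.243814)·b = (0.08187 - 0.7341i)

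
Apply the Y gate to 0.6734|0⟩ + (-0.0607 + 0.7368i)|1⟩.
(0.7368 + 0.0607i)|0⟩ + 0.6734i|1⟩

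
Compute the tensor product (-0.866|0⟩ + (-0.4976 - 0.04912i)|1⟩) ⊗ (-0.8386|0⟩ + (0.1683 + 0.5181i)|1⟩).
0.7262|00⟩ + (-0.1457 - 0.4487i)|01⟩ + (0.4173 + 0.04119i)|10⟩ + (-0.0583 - 0.2661i)|11⟩

amp(|b₁b₂…⟩) = product of the factor amplitudes for bits b₁, b₂, …; only kets whose every factor amplitude is nonzero survive.
|00⟩: (-0.866)(-0.8386) = 0.7262
|01⟩: (-0.866)(0.1683 + 0.5181i) = (-0.1457 - 0.4487i)
|10⟩: (-0.4976 - 0.04912i)(-0.8386) = (0.4173 + 0.04119i)
|11⟩: (-0.4976 - 0.04912i)(0.1683 + 0.5181i) = (-0.0583 - 0.2661i)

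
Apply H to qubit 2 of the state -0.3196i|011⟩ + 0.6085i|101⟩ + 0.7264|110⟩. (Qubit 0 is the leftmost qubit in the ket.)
-0.226i|010⟩ + 0.226i|011⟩ + 0.4303i|100⟩ - 0.4303i|101⟩ + 0.5136|110⟩ + 0.5136|111⟩

H on qubit 2 mixes each pair of kets that differ only in qubit 2: amplitudes (a, b) of (|…0…⟩, |…1…⟩) become ((a + b)/√2, (a − b)/√2). Kets absent from the input have amplitude 0.
(|010⟩, |011⟩): (a, b) = (0, -0.3196i) → (-0.226i, 0.226i)
(|100⟩, |101⟩): (a, b) = (0, 0.6085i) → (0.4303i, -0.4303i)
(|110⟩, |111⟩): (a, b) = (0.7264, 0) → (0.5136, 0.5136)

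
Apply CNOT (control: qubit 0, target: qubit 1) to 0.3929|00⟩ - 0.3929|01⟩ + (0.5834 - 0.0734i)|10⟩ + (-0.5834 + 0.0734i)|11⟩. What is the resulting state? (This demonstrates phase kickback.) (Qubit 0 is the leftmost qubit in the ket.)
0.3929|00⟩ - 0.3929|01⟩ + (-0.5834 + 0.0734i)|10⟩ + (0.5834 - 0.0734i)|11⟩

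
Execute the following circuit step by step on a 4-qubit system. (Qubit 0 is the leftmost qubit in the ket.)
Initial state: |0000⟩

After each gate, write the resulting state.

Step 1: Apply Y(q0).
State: i|1000⟩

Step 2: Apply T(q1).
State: i|1000⟩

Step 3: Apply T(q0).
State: (-1/√2 + (1/√2)i)|1000⟩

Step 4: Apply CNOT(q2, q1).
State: (-1/√2 + (1/√2)i)|1000⟩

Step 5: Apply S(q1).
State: (-1/√2 + (1/√2)i)|1000⟩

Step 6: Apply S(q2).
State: (-1/√2 + (1/√2)i)|1000⟩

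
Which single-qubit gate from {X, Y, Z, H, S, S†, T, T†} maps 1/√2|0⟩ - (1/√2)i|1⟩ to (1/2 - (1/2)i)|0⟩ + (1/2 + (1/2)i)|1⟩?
H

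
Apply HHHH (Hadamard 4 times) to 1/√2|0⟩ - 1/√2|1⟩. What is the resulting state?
1/√2|0⟩ - 1/√2|1⟩

H² = I, so an even number of Hadamards cancels: H^4 = I and the state is unchanged.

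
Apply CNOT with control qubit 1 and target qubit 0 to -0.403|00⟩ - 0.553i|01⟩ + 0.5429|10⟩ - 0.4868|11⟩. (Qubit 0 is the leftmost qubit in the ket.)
-0.403|00⟩ - 0.4868|01⟩ + 0.5429|10⟩ - 0.553i|11⟩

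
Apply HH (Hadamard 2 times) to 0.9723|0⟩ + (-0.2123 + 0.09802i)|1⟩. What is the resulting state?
0.9723|0⟩ + (-0.2123 + 0.09802i)|1⟩

H² = I, so an even number of Hadamards cancels: H^2 = I and the state is unchanged.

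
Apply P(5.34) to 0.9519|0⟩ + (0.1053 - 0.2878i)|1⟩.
0.9519|0⟩ + (-0.1711 - 0.2542i)|1⟩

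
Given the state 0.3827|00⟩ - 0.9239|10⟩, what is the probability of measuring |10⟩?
0.8536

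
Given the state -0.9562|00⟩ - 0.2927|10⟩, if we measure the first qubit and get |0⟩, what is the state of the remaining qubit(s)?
-|0⟩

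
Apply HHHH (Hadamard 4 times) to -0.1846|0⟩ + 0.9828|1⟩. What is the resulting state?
-0.1846|0⟩ + 0.9828|1⟩

H² = I, so an even number of Hadamards cancels: H^4 = I and the state is unchanged.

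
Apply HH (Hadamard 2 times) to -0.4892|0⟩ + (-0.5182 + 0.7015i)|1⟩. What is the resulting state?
-0.4892|0⟩ + (-0.5182 + 0.7015i)|1⟩

H² = I, so an even number of Hadamards cancels: H^2 = I and the state is unchanged.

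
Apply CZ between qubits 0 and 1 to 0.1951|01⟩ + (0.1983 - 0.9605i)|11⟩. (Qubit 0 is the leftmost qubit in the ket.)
0.1951|01⟩ + (-0.1983 + 0.9605i)|11⟩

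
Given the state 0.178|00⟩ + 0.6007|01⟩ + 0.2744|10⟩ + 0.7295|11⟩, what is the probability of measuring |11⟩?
0.5322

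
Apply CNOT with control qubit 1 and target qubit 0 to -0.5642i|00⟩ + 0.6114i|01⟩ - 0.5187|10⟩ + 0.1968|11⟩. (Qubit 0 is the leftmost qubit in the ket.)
-0.5642i|00⟩ + 0.1968|01⟩ - 0.5187|10⟩ + 0.6114i|11⟩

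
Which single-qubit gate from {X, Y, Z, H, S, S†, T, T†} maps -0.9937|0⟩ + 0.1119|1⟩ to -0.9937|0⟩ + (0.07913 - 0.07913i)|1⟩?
T†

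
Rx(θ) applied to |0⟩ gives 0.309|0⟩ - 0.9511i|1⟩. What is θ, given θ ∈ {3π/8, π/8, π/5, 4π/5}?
4π/5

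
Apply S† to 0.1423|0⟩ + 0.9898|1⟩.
0.1423|0⟩ - 0.9898i|1⟩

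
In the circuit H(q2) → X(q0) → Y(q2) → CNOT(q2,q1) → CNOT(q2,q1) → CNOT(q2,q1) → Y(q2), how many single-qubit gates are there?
4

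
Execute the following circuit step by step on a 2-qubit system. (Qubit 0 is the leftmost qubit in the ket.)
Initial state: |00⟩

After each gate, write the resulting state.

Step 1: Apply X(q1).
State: |01⟩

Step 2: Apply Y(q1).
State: -i|00⟩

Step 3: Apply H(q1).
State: -(1/√2)i|00⟩ - (1/√2)i|01⟩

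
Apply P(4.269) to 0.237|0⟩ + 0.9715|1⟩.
0.237|0⟩ + (-0.4168 - 0.8776i)|1⟩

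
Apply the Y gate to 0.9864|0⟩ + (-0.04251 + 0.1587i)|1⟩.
(0.1587 + 0.04251i)|0⟩ + 0.9864i|1⟩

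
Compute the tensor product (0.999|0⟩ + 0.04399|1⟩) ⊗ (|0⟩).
0.999|00⟩ + 0.04399|10⟩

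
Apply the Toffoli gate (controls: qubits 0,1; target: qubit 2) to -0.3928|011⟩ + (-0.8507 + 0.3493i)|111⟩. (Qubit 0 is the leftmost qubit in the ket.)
-0.3928|011⟩ + (-0.8507 + 0.3493i)|110⟩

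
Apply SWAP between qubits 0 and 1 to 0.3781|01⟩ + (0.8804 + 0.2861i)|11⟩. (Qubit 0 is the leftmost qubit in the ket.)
0.3781|10⟩ + (0.8804 + 0.2861i)|11⟩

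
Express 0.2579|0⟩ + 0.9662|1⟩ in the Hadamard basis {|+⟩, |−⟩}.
0.8656|+⟩ - 0.5008|−⟩

With |ψ⟩ = α|0⟩ + β|1⟩, the Hadamard-basis coefficients are ⟨+|ψ⟩ = (α + β)/√2 and ⟨−|ψ⟩ = (α − β)/√2.
Here α = 0.2579, β = 0.9662: (α + β)/√2 = 0.8656, (α − β)/√2 = -0.5008.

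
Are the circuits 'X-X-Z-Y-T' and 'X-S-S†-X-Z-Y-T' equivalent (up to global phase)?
Yes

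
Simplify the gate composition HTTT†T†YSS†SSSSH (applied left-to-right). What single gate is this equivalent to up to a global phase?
Y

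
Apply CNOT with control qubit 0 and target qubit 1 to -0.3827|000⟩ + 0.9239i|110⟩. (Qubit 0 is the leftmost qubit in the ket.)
-0.3827|000⟩ + 0.9239i|100⟩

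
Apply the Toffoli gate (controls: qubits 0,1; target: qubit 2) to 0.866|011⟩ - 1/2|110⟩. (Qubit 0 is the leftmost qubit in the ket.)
0.866|011⟩ - 1/2|111⟩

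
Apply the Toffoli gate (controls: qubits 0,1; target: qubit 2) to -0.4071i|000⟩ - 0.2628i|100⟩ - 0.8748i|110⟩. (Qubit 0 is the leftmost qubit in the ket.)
-0.4071i|000⟩ - 0.2628i|100⟩ - 0.8748i|111⟩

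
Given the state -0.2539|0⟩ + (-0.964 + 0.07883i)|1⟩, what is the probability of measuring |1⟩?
0.9355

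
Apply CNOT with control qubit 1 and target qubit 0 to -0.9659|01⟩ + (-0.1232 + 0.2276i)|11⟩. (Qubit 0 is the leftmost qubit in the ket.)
(-0.1232 + 0.2276i)|01⟩ - 0.9659|11⟩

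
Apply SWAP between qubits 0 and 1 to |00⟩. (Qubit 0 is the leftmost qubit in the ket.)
|00⟩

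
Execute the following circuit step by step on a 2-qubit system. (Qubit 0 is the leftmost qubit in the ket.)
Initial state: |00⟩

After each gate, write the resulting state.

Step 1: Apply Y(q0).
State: i|10⟩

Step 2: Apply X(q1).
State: i|11⟩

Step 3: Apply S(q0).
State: -|11⟩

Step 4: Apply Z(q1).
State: |11⟩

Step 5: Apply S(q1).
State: i|11⟩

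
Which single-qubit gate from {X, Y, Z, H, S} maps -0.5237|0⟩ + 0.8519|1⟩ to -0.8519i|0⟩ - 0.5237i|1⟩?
Y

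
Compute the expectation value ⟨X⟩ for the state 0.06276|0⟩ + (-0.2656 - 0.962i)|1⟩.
-0.03334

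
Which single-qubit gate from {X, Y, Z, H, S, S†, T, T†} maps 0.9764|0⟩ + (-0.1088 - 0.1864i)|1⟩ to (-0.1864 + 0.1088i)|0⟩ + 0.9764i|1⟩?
Y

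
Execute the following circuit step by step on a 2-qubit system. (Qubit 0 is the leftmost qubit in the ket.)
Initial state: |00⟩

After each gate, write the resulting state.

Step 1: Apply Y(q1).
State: i|01⟩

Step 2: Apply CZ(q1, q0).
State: i|01⟩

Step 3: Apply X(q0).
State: i|11⟩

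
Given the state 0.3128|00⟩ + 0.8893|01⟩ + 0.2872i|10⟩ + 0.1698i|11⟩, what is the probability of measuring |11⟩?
0.02883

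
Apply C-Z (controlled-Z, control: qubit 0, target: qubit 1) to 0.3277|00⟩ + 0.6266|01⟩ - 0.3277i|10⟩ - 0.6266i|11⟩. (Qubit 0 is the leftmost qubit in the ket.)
0.3277|00⟩ + 0.6266|01⟩ - 0.3277i|10⟩ + 0.6266i|11⟩

C-Z leaves the control-|0⟩ kets |00⟩, |01⟩ unchanged and applies Z to qubit 1 on the control-|1⟩ pair (|10⟩, |11⟩).
Z = [[1, 0], [0, -1]].
With a = amp(|10⟩) = -0.3277i and b = amp(|11⟩) = -0.6266i:
new amp(|10⟩) = (1)·a = -0.3277i
new amp(|11⟩) = (-1)·b = 0.6266i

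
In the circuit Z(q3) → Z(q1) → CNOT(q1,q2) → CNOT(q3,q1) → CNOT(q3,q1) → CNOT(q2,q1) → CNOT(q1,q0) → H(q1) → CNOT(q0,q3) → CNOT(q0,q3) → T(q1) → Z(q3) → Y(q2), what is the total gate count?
13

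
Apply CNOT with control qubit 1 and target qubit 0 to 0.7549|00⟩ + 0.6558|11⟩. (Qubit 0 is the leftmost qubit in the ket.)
0.7549|00⟩ + 0.6558|01⟩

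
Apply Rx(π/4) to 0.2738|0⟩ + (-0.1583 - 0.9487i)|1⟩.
(-0.1101 + 0.06058i)|0⟩ + (-0.1463 - 0.9813i)|1⟩

Rx(π/4) = [[cos(θ/2), −i·sin(θ/2)], [−i·sin(θ/2), cos(θ/2)]]; θ = π/4, cos(θ/2) ≈ 0.92388, sin(θ/2) ≈ 0.382683.
With a = amp(|0⟩) = 0.2738 and b = amp(|1⟩) = (-0.1583 - 0.9487i):
new amp(|0⟩) = (0.92388)·a + (-0.382683i)·b = (-0.1101 + 0.06058i)
new amp(|1⟩) = (-0.382683i)·a + (0.92388)·b = (-0.1463 - 0.9813i)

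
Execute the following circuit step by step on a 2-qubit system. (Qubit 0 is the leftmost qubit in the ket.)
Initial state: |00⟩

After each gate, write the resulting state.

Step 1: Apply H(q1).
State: 1/√2|00⟩ + 1/√2|01⟩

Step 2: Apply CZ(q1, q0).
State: 1/√2|00⟩ + 1/√2|01⟩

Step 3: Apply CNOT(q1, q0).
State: 1/√2|00⟩ + 1/√2|11⟩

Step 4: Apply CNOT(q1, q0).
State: 1/√2|00⟩ + 1/√2|01⟩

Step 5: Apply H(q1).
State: |00⟩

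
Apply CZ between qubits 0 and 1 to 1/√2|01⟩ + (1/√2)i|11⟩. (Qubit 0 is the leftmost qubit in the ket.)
1/√2|01⟩ - (1/√2)i|11⟩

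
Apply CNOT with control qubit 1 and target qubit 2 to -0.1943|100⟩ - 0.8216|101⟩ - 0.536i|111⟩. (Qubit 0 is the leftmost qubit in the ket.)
-0.1943|100⟩ - 0.8216|101⟩ - 0.536i|110⟩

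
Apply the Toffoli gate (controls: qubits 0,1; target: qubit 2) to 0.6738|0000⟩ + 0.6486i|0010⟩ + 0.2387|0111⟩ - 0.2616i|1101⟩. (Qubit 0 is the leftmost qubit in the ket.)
0.6738|0000⟩ + 0.6486i|0010⟩ + 0.2387|0111⟩ - 0.2616i|1111⟩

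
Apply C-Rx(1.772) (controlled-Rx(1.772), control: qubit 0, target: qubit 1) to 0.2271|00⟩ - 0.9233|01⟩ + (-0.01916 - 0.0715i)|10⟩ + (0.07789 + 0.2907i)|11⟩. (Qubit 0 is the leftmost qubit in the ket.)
0.2271|00⟩ - 0.9233|01⟩ + (0.213 - 0.1056i)|10⟩ + (-0.006114 + 0.1987i)|11⟩

C-Rx(1.772) leaves the control-|0⟩ kets |00⟩, |01⟩ unchanged and applies Rx(1.772) to qubit 1 on the control-|1⟩ pair (|10⟩, |11⟩).
Rx(1.772) = [[cos(θ/2), −i·sin(θ/2)], [−i·sin(θ/2), cos(θ/2)]]; θ = 1.772, cos(θ/2) ≈ 0.632515, sin(θ/2) ≈ 0.774548.
With a = amp(|10⟩) = (-0.01916 - 0.0715i) and b = amp(|11⟩) = (0.07789 + 0.2907i):
new amp(|10⟩) = (0.632515)·a + (-0.774548i)·b = (0.213 - 0.1056i)
new amp(|11⟩) = (-0.774548i)·a + (0.632515)·b = (-0.006114 + 0.1987i)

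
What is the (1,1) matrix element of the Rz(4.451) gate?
(-0.6089 + 0.7932i)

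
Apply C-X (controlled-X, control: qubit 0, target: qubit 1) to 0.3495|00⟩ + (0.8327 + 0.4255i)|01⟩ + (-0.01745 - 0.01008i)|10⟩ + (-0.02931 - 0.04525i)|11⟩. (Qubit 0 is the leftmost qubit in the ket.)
0.3495|00⟩ + (0.8327 + 0.4255i)|01⟩ + (-0.02931 - 0.04525i)|10⟩ + (-0.01745 - 0.01008i)|11⟩

C-X leaves the control-|0⟩ kets |00⟩, |01⟩ unchanged and applies X to qubit 1 on the control-|1⟩ pair (|10⟩, |11⟩).
X = [[0, 1], [1, 0]].
With a = amp(|10⟩) = (-0.01745 - 0.01008i) and b = amp(|11⟩) = (-0.02931 - 0.04525i):
new amp(|10⟩) = (1)·b = (-0.02931 - 0.04525i)
new amp(|11⟩) = (1)·a = (-0.01745 - 0.01008i)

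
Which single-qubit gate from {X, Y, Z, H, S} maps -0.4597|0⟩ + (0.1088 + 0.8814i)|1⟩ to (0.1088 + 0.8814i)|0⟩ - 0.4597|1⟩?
X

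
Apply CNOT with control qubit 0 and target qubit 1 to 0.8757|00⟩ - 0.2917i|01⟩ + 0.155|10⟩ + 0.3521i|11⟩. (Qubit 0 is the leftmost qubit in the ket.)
0.8757|00⟩ - 0.2917i|01⟩ + 0.3521i|10⟩ + 0.155|11⟩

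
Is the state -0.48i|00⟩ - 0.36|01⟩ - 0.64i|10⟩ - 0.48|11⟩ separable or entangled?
Separable

Writing the state as a|00⟩ + b|01⟩ + c|10⟩ + d|11⟩, it is a product state iff ad − bc = 0.
Here (a, b, c, d) = (-0.48i, -0.36, -0.64i, -0.48): ad − bc = (-0.48i)(-0.48) − (-0.36)(-0.64i) = 0, so the state is separable.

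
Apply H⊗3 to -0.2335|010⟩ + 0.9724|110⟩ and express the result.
0.2612|000⟩ + 0.2612|001⟩ - 0.2612|010⟩ - 0.2612|011⟩ - 0.4264|100⟩ - 0.4264|101⟩ + 0.4264|110⟩ + 0.4264|111⟩

H⊗3 gives amp(|y⟩) = (1/2√2) Σ_x (−1)^(x·y) amp(|x⟩), where x·y is the number of positions in which both x and y have a 1.
|000⟩: (-0.2335 + 0.9724)/(2√2) = 0.2612
|001⟩: (-0.2335 + 0.9724)/(2√2) = 0.2612
|010⟩: (0.2335 - 0.9724)/(2√2) = -0.2612
|011⟩: (0.2335 - 0.9724)/(2√2) = -0.2612
|100⟩: (-0.2335 - 0.9724)/(2√2) = -0.4264
|101⟩: (-0.2335 - 0.9724)/(2√2) = -0.4264
|110⟩: (0.2335 + 0.9724)/(2√2) = 0.4264
|111⟩: (0.2335 + 0.9724)/(2√2) = 0.4264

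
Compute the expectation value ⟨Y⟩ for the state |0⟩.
0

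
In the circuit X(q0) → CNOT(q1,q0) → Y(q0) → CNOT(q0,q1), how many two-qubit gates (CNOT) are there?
2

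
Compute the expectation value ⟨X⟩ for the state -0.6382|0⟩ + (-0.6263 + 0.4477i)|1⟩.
0.7994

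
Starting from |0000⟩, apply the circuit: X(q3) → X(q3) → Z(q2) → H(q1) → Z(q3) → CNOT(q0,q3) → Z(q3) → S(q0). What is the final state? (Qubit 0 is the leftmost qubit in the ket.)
1/√2|0000⟩ + 1/√2|0100⟩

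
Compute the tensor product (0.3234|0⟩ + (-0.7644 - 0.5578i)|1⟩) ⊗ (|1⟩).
0.3234|01⟩ + (-0.7644 - 0.5578i)|11⟩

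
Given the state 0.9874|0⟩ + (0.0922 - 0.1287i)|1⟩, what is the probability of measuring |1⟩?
0.02506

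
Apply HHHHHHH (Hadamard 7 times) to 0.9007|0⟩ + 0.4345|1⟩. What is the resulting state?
0.9441|0⟩ + 0.3297|1⟩

H² = I, so H^7 = H: a single Hadamard. With (a, b) = (0.9007, 0.4345), H gives ((a + b)/√2, (a − b)/√2) = (0.9441, 0.3297).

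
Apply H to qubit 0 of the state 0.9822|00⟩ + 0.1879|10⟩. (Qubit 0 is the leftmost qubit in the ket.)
0.8274|00⟩ + 0.5617|10⟩

H on qubit 0 mixes each pair of kets that differ only in qubit 0: amplitudes (a, b) of (|…0…⟩, |…1…⟩) become ((a + b)/√2, (a − b)/√2). Kets absent from the input have amplitude 0.
(|00⟩, |10⟩): (a, b) = (0.9822, 0.1879) → (0.8274, 0.5617)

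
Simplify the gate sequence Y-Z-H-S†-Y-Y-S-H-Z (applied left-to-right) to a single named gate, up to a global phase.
Y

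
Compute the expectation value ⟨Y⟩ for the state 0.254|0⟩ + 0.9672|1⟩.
0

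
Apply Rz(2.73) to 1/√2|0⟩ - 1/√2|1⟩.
(0.1445 - 0.6922i)|0⟩ + (-0.1445 - 0.6922i)|1⟩

Rz(2.73) = [[e^(−iθ/2), 0], [0, e^(iθ/2)]] with e^(±iθ/2) = cos(θ/2) ± i·sin(θ/2); θ = 2.73, cos(θ/2) ≈ 0.204347, sin(θ/2) ≈ 0.978899.
With a = amp(|0⟩) = 1/√2 and b = amp(|1⟩) = -1/√2:
new amp(|0⟩) = (0.204347 - 0.978899i)·a = (0.1445 - 0.6922i)
new amp(|1⟩) = (0.204347 + 0.978899i)·b = (-0.1445 - 0.6922i)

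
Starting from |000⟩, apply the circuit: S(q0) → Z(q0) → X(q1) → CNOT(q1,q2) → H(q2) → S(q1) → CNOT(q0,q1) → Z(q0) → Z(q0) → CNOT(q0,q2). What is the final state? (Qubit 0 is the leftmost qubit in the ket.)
(1/√2)i|010⟩ - (1/√2)i|011⟩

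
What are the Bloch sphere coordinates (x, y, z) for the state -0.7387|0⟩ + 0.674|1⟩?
(-0.9958, 0, 0.0914)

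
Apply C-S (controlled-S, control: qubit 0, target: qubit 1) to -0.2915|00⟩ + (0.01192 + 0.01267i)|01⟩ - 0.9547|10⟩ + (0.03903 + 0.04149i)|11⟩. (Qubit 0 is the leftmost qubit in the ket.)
-0.2915|00⟩ + (0.01192 + 0.01267i)|01⟩ - 0.9547|10⟩ + (-0.04149 + 0.03903i)|11⟩

C-S leaves the control-|0⟩ kets |00⟩, |01⟩ unchanged and applies S to qubit 1 on the control-|1⟩ pair (|10⟩, |11⟩).
S = [[1, 0], [0, i]].
With a = amp(|10⟩) = -0.9547 and b = amp(|11⟩) = (0.03903 + 0.04149i):
new amp(|10⟩) = (1)·a = -0.9547
new amp(|11⟩) = (i)·b = (-0.04149 + 0.03903i)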